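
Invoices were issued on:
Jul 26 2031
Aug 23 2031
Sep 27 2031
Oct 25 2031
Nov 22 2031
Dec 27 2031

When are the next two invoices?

Jan 24 2032, Feb 28 2032

These are Saturdays at 28- or 35-day spacing (28, 35, 28, 28, 35).
The pattern: 4th Saturday of the month.
January 2032 — 4th Saturday is Jan 24 2032.
February 2032 — 4th Saturday is Feb 28 2032.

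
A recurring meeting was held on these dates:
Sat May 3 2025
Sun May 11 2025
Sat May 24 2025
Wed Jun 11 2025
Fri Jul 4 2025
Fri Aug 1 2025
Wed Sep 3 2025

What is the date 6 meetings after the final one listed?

Gaps: 8, 13, 18, 23, 28, 33 days — each gap is 5 larger than the previous one.
Next gap: 38 days. Wed Sep 3 2025 + 38 days = Sat Oct 11 2025.
Next gap: 43 days. Sat Oct 11 2025 + 43 days = Sun Nov 23 2025.
Next gap: 48 days. Sun Nov 23 2025 + 48 days = Sat Jan 10 2026.
Next gap: 53 days. Sat Jan 10 2026 + 53 days = Wed Mar 4 2026.
Next gap: 58 days. Wed Mar 4 2026 + 58 days = Fri May 1 2026.
Next gap: 63 days. Fri May 1 2026 + 63 days = Fri Jul 3 2026.

Fri Jul 3 2026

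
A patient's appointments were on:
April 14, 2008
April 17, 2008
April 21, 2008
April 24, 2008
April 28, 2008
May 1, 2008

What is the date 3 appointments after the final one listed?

The gap pattern 3, 4, 3, 4, 3 repeats every 2 events.
These are the Mondays and Thursdays of each week.
Next Monday: May 5, 2008.
The following Thursday is May 8, 2008.
The following Monday is May 12, 2008.

May 12, 2008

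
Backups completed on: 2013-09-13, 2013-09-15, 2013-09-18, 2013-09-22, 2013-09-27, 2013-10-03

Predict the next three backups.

2013-10-10, 2013-10-18, 2013-10-27

Intervals are 2, 3, 4, 5, 6 days — an arithmetic progression with common difference 1.
Next gap: 7 days. 2013-10-03 + 7 days = 2013-10-10.
Next gap: 8 days. 2013-10-10 + 8 days = 2013-10-18.
Next gap: 9 days. 2013-10-18 + 9 days = 2013-10-27.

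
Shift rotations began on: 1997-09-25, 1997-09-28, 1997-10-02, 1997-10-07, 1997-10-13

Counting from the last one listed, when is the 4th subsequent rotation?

The spacing grows by 1 each time: 3, 4, 5, 6 days.
Next gap: 7 days. 1997-10-13 + 7 days = 1997-10-20.
Next gap: 8 days. 1997-10-20 + 8 days = 1997-10-28.
Next gap: 9 days. 1997-10-28 + 9 days = 1997-11-06.
Next gap: 10 days. 1997-11-06 + 10 days = 1997-11-16.

1997-11-16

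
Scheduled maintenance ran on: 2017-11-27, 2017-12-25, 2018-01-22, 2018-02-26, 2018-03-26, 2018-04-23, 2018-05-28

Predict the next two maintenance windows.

All dates are Mondays, 28, 28, 35, 28, 28, 35 days apart.
Specifically, the 4th Monday of each month.
June 2018 — 4th Monday is 2018-06-25.
July 2018 — 4th Monday is 2018-07-23.

2018-06-25, 2018-07-23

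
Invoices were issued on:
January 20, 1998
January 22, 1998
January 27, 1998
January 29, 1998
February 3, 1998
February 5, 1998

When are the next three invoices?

February 10, 1998; February 12, 1998; February 17, 1998

Every event lands on a Tuesday or Thursday (gaps cycle 2, 5, 2, 5, 2).
So the schedule is: every Tuesday and Thursday.
Next Tuesday: February 10, 1998.
Next Thursday: February 12, 1998.
The following Tuesday is February 17, 1998.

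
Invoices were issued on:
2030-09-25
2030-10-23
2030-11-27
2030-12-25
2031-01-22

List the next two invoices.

Gaps: 28, 35, 28, 28 days — a mix of 28 and 35. Every date is a Wednesday.
Each is the 4th Wednesday of its month.
4th Wednesday of February 2031: 2031-02-26.
March 2031 — 4th Wednesday is 2031-03-26.

2031-02-26, 2031-03-26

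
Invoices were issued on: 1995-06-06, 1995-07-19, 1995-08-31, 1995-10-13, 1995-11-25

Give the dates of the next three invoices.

1996-01-07, 1996-02-19, 1996-04-02

The spacing is 43, 43, 43, 43 days — always 43 days.
1995-11-25 + 43 days = 1996-01-07.
1996-01-07 + 43 days = 1996-02-19.
1996-02-19 + 43 days = 1996-04-02.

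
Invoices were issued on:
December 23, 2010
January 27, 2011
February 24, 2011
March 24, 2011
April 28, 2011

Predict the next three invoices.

These are Thursdays at 28- or 35-day spacing (35, 28, 28, 35).
The pattern: 4th Thursday of the month.
4th Thursday of May 2011: May 26, 2011.
June 2011 — 4th Thursday is June 23, 2011.
July 2011 — 4th Thursday is July 28, 2011.

May 26, 2011; June 23, 2011; July 28, 2011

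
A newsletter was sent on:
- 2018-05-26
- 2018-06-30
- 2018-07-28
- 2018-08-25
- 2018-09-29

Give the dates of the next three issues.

All Saturdays; the gaps (35, 28, 28, 35) vary with month length.
This is the last Saturday of each month.
Last Saturday of October 2018: 2018-10-27.
Last Saturday of November 2018: 2018-11-24.
December 2018 ends with Saturday 2018-12-29.

2018-10-27, 2018-11-24, 2018-12-29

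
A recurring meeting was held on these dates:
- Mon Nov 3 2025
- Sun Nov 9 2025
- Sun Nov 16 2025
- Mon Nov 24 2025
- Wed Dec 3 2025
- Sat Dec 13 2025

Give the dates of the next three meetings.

Wed Dec 24 2025, Mon Jan 5 2026, Sun Jan 18 2026

Gaps: 6, 7, 8, 9, 10 days — each gap is 1 larger than the previous one.
Next gap: 11 days. Sat Dec 13 2025 + 11 days = Wed Dec 24 2025.
Next gap: 12 days. Wed Dec 24 2025 + 12 days = Mon Jan 5 2026.
Next gap: 13 days. Mon Jan 5 2026 + 13 days = Sun Jan 18 2026.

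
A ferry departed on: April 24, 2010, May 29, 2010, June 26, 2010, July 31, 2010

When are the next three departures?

August 28, 2010; September 25, 2010; October 30, 2010

Every date is a Saturday; gaps 35, 28, 35 days.
Each is the last Saturday of its month (at least one falls on the 29th or later, ruling out '4th Saturday').
Last Saturday of August 2010: August 28, 2010.
Last Saturday of September 2010: September 25, 2010.
Last Saturday of October 2010: October 30, 2010.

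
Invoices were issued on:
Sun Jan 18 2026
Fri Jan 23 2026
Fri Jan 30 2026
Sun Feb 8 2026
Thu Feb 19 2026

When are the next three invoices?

The spacing grows by 2 each time: 5, 7, 9, 11 days.
Next gap: 13 days. Thu Feb 19 2026 + 13 days = Wed Mar 4 2026.
Next gap: 15 days. Wed Mar 4 2026 + 15 days = Thu Mar 19 2026.
Next gap: 17 days. Thu Mar 19 2026 + 17 days = Sun Apr 5 2026.

Wed Mar 4 2026, Thu Mar 19 2026, Sun Apr 5 2026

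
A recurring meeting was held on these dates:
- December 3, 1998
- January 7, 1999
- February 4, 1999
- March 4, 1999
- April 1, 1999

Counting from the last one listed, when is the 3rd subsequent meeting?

Gaps: 35, 28, 28, 28 days — a mix of 28 and 35. Every date is a Thursday.
Each is the 1st Thursday of its month.
1st Thursday of May 1999: May 6, 1999.
June 1999 — 1st Thursday is June 3, 1999.
1st Thursday of July 1999: July 1, 1999.

July 1, 1999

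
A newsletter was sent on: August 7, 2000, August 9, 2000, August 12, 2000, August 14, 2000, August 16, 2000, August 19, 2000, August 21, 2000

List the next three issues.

August 23, 2000; August 26, 2000; August 28, 2000

Every event lands on a Monday or Wednesday or Saturday (gaps cycle 2, 3, 2, 2, 3, 2).
So the schedule is: every Monday, Wednesday and Saturday.
The following Wednesday is August 23, 2000.
Next Saturday: August 26, 2000.
The following Monday is August 28, 2000.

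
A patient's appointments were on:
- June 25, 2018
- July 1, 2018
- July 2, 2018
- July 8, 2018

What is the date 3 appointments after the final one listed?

The gap pattern 6, 1, 6 repeats every 2 events.
These are the Mondays and Sundays of each week.
The following Monday is July 9, 2018.
Next Sunday: July 15, 2018.
The following Monday is July 16, 2018.

July 16, 2018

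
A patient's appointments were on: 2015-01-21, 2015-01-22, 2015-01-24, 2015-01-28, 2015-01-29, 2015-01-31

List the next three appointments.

Every event lands on a Wednesday or Thursday or Saturday (gaps cycle 1, 2, 4, 1, 2).
So the schedule is: every Wednesday, Thursday and Saturday.
The following Wednesday is 2015-02-04.
Next Thursday: 2015-02-05.
The following Saturday is 2015-02-07.

2015-02-04, 2015-02-05, 2015-02-07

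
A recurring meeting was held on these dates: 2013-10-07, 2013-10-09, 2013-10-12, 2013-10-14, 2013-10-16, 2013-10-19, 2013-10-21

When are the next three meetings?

2013-10-23, 2013-10-26, 2013-10-28

Gaps: 2, 3, 2, 2, 3, 2 days — not constant, but cyclic with period 3.
The events fall on every Monday, Wednesday and Saturday.
Next Wednesday: 2013-10-23.
Next Saturday: 2013-10-26.
The following Monday is 2013-10-28.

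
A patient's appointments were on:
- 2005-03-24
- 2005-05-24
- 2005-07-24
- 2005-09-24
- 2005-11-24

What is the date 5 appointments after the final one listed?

Gaps: 61, 61, 62, 61 days — not constant. Every event is on the 24th of the month.
Pattern: the 24th of every 2 months.
Next: January 2006 → 2006-01-24.
Next: March 2006 → 2006-03-24.
May 2006: 2006-05-24.
July 2006: 2006-07-24.
September 2006: 2006-09-24.

2006-09-24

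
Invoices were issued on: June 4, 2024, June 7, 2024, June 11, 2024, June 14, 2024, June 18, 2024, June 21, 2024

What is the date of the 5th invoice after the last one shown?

The gap pattern 3, 4, 3, 4, 3 repeats every 2 events.
These are the Tuesdays and Fridays of each week.
The following Tuesday is June 25, 2024.
Next Friday: June 28, 2024.
Next Tuesday: July 2, 2024.
Next Friday: July 5, 2024.
The following Tuesday is July 9, 2024.

July 9, 2024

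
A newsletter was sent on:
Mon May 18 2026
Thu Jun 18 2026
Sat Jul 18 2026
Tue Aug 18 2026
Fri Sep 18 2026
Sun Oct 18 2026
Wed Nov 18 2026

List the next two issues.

Gaps: 31, 30, 31, 31, 30, 31 days — not constant. Every event is on the 18th of the month.
Pattern: the 18th of each month.
December 2026: Fri Dec 18 2026.
January 2027: Mon Jan 18 2027.

Fri Dec 18 2026, Mon Jan 18 2027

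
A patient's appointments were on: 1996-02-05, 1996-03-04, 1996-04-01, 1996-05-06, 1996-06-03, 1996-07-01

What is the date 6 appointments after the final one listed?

All dates are Mondays, 28, 28, 35, 28, 28 days apart.
Specifically, the 1st Monday of each month.
August 1996 — 1st Monday is 1996-08-05.
September 1996 — 1st Monday is 1996-09-02.
October 1996 — 1st Monday is 1996-10-07.
November 1996 — 1st Monday is 1996-11-04.
1st Monday of December 1996: 1996-12-02.
January 1997 — 1st Monday is 1997-01-06.

1997-01-06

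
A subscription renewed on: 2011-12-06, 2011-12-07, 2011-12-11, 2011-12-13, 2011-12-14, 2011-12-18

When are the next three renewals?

Every event lands on a Tuesday or Wednesday or Sunday (gaps cycle 1, 4, 2, 1, 4).
So the schedule is: every Tuesday, Wednesday and Sunday.
The following Tuesday is 2011-12-20.
The following Wednesday is 2011-12-21.
The following Sunday is 2011-12-25.

2011-12-20, 2011-12-21, 2011-12-25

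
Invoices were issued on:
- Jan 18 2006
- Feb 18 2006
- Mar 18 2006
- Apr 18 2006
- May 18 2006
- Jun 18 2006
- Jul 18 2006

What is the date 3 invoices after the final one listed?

Oct 18 2006

Each date is the 18th; the gaps (31, 28, 31, 30, 31, 30) track the month lengths.
The rule is the 18th of each month.
August 2006: Aug 18 2006.
September 2006: Sep 18 2006.
October 2006: Oct 18 2006.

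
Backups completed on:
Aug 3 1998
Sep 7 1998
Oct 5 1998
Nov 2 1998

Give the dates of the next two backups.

Dec 7 1998, Jan 4 1999

Gaps: 35, 28, 28 days — a mix of 28 and 35. Every date is a Monday.
Each is the 1st Monday of its month.
December 1998 — 1st Monday is Dec 7 1998.
January 1999 — 1st Monday is Jan 4 1999.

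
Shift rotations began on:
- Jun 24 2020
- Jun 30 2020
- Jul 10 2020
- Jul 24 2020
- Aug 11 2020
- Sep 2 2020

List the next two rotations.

Sep 28 2020, Oct 28 2020

Intervals are 6, 10, 14, 18, 22 days — an arithmetic progression with common difference 4.
Next gap: 26 days. Sep 2 2020 + 26 days = Sep 28 2020.
Next gap: 30 days. Sep 28 2020 + 30 days = Oct 28 2020.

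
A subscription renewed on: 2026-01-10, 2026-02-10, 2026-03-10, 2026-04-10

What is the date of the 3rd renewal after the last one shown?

The day-of-month is always 10 (31, 28, 31 days between events).
So this recurs on the 10th of each month.
Next: May 2026 → 2026-05-10.
June 2026: 2026-06-10.
Next: July 2026 → 2026-07-10.

2026-07-10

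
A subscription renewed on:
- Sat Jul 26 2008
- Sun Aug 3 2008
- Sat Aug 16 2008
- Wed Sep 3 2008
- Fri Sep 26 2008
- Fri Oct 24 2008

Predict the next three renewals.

Intervals are 8, 13, 18, 23, 28 days — an arithmetic progression with common difference 5.
Next gap: 33 days. Fri Oct 24 2008 + 33 days = Wed Nov 26 2008.
Next gap: 38 days. Wed Nov 26 2008 + 38 days = Sat Jan 3 2009.
Next gap: 43 days. Sat Jan 3 2009 + 43 days = Sun Feb 15 2009.

Wed Nov 26 2008, Sat Jan 3 2009, Sun Feb 15 2009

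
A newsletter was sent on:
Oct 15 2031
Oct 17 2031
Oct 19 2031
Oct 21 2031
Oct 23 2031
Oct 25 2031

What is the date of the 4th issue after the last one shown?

The spacing is 2, 2, 2, 2, 2 days — always 2 days.
Oct 25 2031 + 2 days = Oct 27 2031.
Oct 27 2031 + 2 days = Oct 29 2031.
Oct 29 2031 + 2 days = Oct 31 2031.
Oct 31 2031 + 2 days = Nov 2 2031.

Nov 2 2031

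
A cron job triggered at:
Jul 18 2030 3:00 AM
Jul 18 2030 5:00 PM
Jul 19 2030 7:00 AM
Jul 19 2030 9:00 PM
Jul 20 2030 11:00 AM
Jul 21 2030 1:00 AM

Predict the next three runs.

Jul 21 2030 3:00 PM, Jul 22 2030 5:00 AM, Jul 22 2030 7:00 PM

The interval is a steady 14 hours (14, 14, 14, 14, 14).
Jul 21 2030 1:00 AM + 14 h = Jul 21 2030 3:00 PM.
Jul 21 2030 3:00 PM + 14 h = Jul 22 2030 5:00 AM.
Jul 22 2030 5:00 AM + 14 h = Jul 22 2030 7:00 PM.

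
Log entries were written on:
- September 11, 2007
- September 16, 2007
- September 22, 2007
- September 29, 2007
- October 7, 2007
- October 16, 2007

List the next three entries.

October 26, 2007; November 6, 2007; November 18, 2007

Intervals are 5, 6, 7, 8, 9 days — an arithmetic progression with common difference 1.
Next gap: 10 days. October 16, 2007 + 10 days = October 26, 2007.
Next gap: 11 days. October 26, 2007 + 11 days = November 6, 2007.
Next gap: 12 days. November 6, 2007 + 12 days = November 18, 2007.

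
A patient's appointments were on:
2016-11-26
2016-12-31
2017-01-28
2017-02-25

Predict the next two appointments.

2017-03-25, 2017-04-29

All Saturdays; the gaps (35, 28, 28) vary with month length.
This is the last Saturday of each month.
Last Saturday of March 2017: 2017-03-25.
Last Saturday of April 2017: 2017-04-29.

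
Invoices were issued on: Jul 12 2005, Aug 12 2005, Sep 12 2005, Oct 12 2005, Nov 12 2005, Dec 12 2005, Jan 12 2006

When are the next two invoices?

Feb 12 2006, Mar 12 2006

Gaps: 31, 31, 30, 31, 30, 31 days — not constant. Every event is on the 12th of the month.
Pattern: the 12th of each month.
February 2006: Feb 12 2006.
March 2006: Mar 12 2006.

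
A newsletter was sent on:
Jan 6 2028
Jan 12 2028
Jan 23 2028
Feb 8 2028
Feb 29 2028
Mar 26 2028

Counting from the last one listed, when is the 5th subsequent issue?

Oct 17 2028

Intervals are 6, 11, 16, 21, 26 days — an arithmetic progression with common difference 5.
Next gap: 31 days. Mar 26 2028 + 31 days = Apr 26 2028.
Next gap: 36 days. Apr 26 2028 + 36 days = Jun 1 2028.
Next gap: 41 days. Jun 1 2028 + 41 days = Jul 12 2028.
Next gap: 46 days. Jul 12 2028 + 46 days = Aug 27 2028.
Next gap: 51 days. Aug 27 2028 + 51 days = Oct 17 2028.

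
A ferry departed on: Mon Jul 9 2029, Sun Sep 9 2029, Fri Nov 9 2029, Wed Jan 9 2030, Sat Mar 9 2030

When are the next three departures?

Thu May 9 2030, Tue Jul 9 2030, Mon Sep 9 2030

The day-of-month is always 9 (62, 61, 61, 59 days between events).
So this recurs on the 9th of every 2 months.
Next: May 2030 → Thu May 9 2030.
Next: July 2030 → Tue Jul 9 2030.
September 2030: Mon Sep 9 2030.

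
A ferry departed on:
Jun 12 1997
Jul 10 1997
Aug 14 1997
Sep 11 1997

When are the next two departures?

Oct 9 1997, Nov 13 1997

Gaps: 28, 35, 28 days — a mix of 28 and 35. Every date is a Thursday.
Each is the 2nd Thursday of its month.
2nd Thursday of October 1997: Oct 9 1997.
2nd Thursday of November 1997: Nov 13 1997.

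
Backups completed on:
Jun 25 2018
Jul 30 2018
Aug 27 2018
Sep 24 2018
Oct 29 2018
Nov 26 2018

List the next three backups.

Dec 31 2018, Jan 28 2019, Feb 25 2019

All Mondays; the gaps (35, 28, 28, 35, 28) vary with month length.
This is the last Monday of each month.
December 2018 ends with Monday Dec 31 2018.
Last Monday of January 2019: Jan 28 2019.
Last Monday of February 2019: Feb 25 2019.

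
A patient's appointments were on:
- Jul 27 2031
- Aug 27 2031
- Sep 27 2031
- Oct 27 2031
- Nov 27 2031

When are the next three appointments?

The day-of-month is always 27 (31, 31, 30, 31 days between events).
So this recurs on the 27th of each month.
December 2031: Dec 27 2031.
January 2032: Jan 27 2032.
Next: February 2032 → Feb 27 2032.

Dec 27 2031, Jan 27 2032, Feb 27 2032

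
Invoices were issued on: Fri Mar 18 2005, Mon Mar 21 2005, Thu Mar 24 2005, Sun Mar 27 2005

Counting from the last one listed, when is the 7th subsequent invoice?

Every event comes 3 days after the last (3, 3, 3).
Sun Mar 27 2005 + 3 days = Wed Mar 30 2005.
Wed Mar 30 2005 + 3 days = Sat Apr 2 2005.
Sat Apr 2 2005 + 3 days = Tue Apr 5 2005.
Tue Apr 5 2005 + 3 days = Fri Apr 8 2005.
Fri Apr 8 2005 + 3 days = Mon Apr 11 2005.
Mon Apr 11 2005 + 3 days = Thu Apr 14 2005.
Thu Apr 14 2005 + 3 days = Sun Apr 17 2005.

Sun Apr 17 2005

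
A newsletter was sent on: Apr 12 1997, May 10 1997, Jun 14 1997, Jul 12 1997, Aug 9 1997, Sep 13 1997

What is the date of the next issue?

Oct 11 1997

Gaps: 28, 35, 28, 28, 35 days — a mix of 28 and 35. Every date is a Saturday.
Each is the 2nd Saturday of its month.
2nd Saturday of October 1997: Oct 11 1997.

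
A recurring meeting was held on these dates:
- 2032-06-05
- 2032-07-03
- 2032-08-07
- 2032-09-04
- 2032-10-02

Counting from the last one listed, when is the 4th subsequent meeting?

2033-02-05

All dates are Saturdays, 28, 35, 28, 28 days apart.
Specifically, the 1st Saturday of each month.
1st Saturday of November 2032: 2032-11-06.
December 2032 — 1st Saturday is 2032-12-04.
January 2033 — 1st Saturday is 2033-01-01.
February 2033 — 1st Saturday is 2033-02-05.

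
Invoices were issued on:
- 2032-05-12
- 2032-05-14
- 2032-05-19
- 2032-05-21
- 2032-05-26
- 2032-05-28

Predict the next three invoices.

Every event lands on a Wednesday or Friday (gaps cycle 2, 5, 2, 5, 2).
So the schedule is: every Wednesday and Friday.
The following Wednesday is 2032-06-02.
The following Friday is 2032-06-04.
The following Wednesday is 2032-06-09.

2032-06-02, 2032-06-04, 2032-06-09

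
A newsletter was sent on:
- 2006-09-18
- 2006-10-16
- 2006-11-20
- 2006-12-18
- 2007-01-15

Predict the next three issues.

2007-02-19, 2007-03-19, 2007-04-16

These are Mondays at 28- or 35-day spacing (28, 35, 28, 28).
The pattern: 3rd Monday of the month.
February 2007 — 3rd Monday is 2007-02-19.
March 2007 — 3rd Monday is 2007-03-19.
3rd Monday of April 2007: 2007-04-16.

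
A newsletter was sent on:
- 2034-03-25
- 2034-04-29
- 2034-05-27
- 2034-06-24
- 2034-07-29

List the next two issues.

2034-08-26, 2034-09-30

These are Saturdays with 35, 28, 28, 35-day gaps.
Each is the final Saturday of its month — 2034-04-29 is past the 28th, so '4th Saturday' doesn't fit.
Last Saturday of August 2034: 2034-08-26.
September 2034 ends with Saturday 2034-09-30.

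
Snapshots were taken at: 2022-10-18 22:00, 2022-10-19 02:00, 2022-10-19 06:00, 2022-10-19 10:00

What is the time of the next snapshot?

2022-10-19 14:00

The interval is a steady 4 hours (4, 4, 4).
2022-10-19 10:00 + 4 h = 2022-10-19 14:00.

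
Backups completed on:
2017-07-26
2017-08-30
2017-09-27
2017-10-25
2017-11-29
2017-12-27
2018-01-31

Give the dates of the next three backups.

These are Wednesdays with 35, 28, 28, 35, 28, 35-day gaps.
Each is the final Wednesday of its month — 2017-08-30 is past the 28th, so '4th Wednesday' doesn't fit.
Last Wednesday of February 2018: 2018-02-28.
Last Wednesday of March 2018: 2018-03-28.
Last Wednesday of April 2018: 2018-04-25.

2018-02-28, 2018-03-28, 2018-04-25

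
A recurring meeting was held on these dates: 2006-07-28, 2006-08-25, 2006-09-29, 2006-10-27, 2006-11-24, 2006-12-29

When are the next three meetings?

2007-01-26, 2007-02-23, 2007-03-30

All Fridays; the gaps (28, 35, 28, 28, 35) vary with month length.
This is the last Friday of each month.
January 2007 ends with Friday 2007-01-26.
February 2007 ends with Friday 2007-02-23.
Last Friday of March 2007: 2007-03-30.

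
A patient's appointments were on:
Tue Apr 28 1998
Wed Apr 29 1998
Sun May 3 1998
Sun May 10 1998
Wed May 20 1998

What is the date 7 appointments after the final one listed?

Wed Oct 21 1998

Intervals are 1, 4, 7, 10 days — an arithmetic progression with common difference 3.
Next gap: 13 days. Wed May 20 1998 + 13 days = Tue Jun 2 1998.
Next gap: 16 days. Tue Jun 2 1998 + 16 days = Thu Jun 18 1998.
Next gap: 19 days. Thu Jun 18 1998 + 19 days = Tue Jul 7 1998.
Next gap: 22 days. Tue Jul 7 1998 + 22 days = Wed Jul 29 1998.
Next gap: 25 days. Wed Jul 29 1998 + 25 days = Sun Aug 23 1998.
Next gap: 28 days. Sun Aug 23 1998 + 28 days = Sun Sep 20 1998.
Next gap: 31 days. Sun Sep 20 1998 + 31 days = Wed Oct 21 1998.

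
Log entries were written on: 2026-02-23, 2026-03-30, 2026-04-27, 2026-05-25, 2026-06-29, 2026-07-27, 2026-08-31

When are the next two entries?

All Mondays; the gaps (35, 28, 28, 35, 28, 35) vary with month length.
This is the last Monday of each month.
Last Monday of September 2026: 2026-09-28.
Last Monday of October 2026: 2026-10-26.

2026-09-28, 2026-10-26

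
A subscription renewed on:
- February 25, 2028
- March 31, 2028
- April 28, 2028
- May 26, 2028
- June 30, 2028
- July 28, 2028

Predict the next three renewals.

Every date is a Friday; gaps 35, 28, 28, 35, 28 days.
Each is the last Friday of its month (at least one falls on the 29th or later, ruling out '4th Friday').
Last Friday of August 2028: August 25, 2028.
Last Friday of September 2028: September 29, 2028.
October 2028 ends with Friday October 27, 2028.

August 25, 2028; September 29, 2028; October 27, 2028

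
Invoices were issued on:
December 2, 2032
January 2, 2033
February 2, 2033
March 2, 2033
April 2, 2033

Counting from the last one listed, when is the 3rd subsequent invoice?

Gaps: 31, 31, 28, 31 days — not constant. Every event is on the 2nd of the month.
Pattern: the 2nd of each month.
Next: May 2033 → May 2, 2033.
Next: June 2033 → June 2, 2033.
July 2033: July 2, 2033.

July 2, 2033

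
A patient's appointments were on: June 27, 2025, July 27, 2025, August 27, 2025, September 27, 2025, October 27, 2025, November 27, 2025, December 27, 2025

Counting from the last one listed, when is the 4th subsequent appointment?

April 27, 2026

Each date is the 27th; the gaps (30, 31, 31, 30, 31, 30) track the month lengths.
The rule is the 27th of each month.
January 2026: January 27, 2026.
Next: February 2026 → February 27, 2026.
Next: March 2026 → March 27, 2026.
Next: April 2026 → April 27, 2026.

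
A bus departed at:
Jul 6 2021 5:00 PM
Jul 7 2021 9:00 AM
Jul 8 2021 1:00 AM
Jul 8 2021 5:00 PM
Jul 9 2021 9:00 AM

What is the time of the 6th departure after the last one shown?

Jul 13 2021 9:00 AM

The interval is a steady 16 hours (16, 16, 16, 16).
Jul 9 2021 9:00 AM + 16 h = Jul 10 2021 1:00 AM.
Jul 10 2021 1:00 AM + 16 h = Jul 10 2021 5:00 PM.
Jul 10 2021 5:00 PM + 16 h = Jul 11 2021 9:00 AM.
Jul 11 2021 9:00 AM + 16 h = Jul 12 2021 1:00 AM.
Jul 12 2021 1:00 AM + 16 h = Jul 12 2021 5:00 PM.
Jul 12 2021 5:00 PM + 16 h = Jul 13 2021 9:00 AM.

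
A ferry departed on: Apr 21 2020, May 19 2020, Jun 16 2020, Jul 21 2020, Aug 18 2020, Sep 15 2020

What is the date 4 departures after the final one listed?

All dates are Tuesdays, 28, 28, 35, 28, 28 days apart.
Specifically, the 3rd Tuesday of each month.
October 2020 — 3rd Tuesday is Oct 20 2020.
3rd Tuesday of November 2020: Nov 17 2020.
3rd Tuesday of December 2020: Dec 15 2020.
3rd Tuesday of January 2021: Jan 19 2021.

Jan 19 2021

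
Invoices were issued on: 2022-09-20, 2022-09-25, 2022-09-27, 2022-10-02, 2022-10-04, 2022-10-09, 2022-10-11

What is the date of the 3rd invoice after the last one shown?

2022-10-23

The gap pattern 5, 2, 5, 2, 5, 2 repeats every 2 events.
These are the Tuesdays and Sundays of each week.
The following Sunday is 2022-10-16.
The following Tuesday is 2022-10-18.
The following Sunday is 2022-10-23.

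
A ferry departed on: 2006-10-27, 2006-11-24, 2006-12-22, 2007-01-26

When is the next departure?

These are Fridays at 28- or 35-day spacing (28, 28, 35).
The pattern: 4th Friday of the month.
4th Friday of February 2007: 2007-02-23.

2007-02-23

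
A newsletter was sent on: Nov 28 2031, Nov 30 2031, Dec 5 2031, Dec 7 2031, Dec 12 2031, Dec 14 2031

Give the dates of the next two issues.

Every event lands on a Friday or Sunday (gaps cycle 2, 5, 2, 5, 2).
So the schedule is: every Friday and Sunday.
Next Friday: Dec 19 2031.
The following Sunday is Dec 21 2031.

Dec 19 2031, Dec 21 2031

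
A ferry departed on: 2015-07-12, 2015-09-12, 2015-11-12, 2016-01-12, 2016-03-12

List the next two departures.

Each date is the 12th; the gaps (62, 61, 61, 60) track the month lengths.
The rule is the 12th of every 2 months.
Next: May 2016 → 2016-05-12.
July 2016: 2016-07-12.

2016-05-12, 2016-07-12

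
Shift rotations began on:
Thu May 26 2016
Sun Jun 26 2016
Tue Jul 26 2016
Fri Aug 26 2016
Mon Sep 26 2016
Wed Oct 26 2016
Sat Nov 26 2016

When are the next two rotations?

Mon Dec 26 2016, Thu Jan 26 2017

Each date is the 26th; the gaps (31, 30, 31, 31, 30, 31) track the month lengths.
The rule is the 26th of each month.
Next: December 2016 → Mon Dec 26 2016.
Next: January 2017 → Thu Jan 26 2017.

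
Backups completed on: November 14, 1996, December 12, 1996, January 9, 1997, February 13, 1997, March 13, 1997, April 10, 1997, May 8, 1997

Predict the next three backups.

June 12, 1997; July 10, 1997; August 14, 1997

These are Thursdays at 28- or 35-day spacing (28, 28, 35, 28, 28, 28).
The pattern: 2nd Thursday of the month.
2nd Thursday of June 1997: June 12, 1997.
July 1997 — 2nd Thursday is July 10, 1997.
August 1997 — 2nd Thursday is August 14, 1997.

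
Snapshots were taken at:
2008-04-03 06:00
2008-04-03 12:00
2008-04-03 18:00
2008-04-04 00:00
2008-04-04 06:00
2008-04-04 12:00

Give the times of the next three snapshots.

The interval is a steady 6 hours (6, 6, 6, 6, 6).
2008-04-04 12:00 + 6 h = 2008-04-04 18:00.
2008-04-04 18:00 + 6 h = 2008-04-05 00:00.
2008-04-05 00:00 + 6 h = 2008-04-05 06:00.

2008-04-04 18:00, 2008-04-05 00:00, 2008-04-05 06:00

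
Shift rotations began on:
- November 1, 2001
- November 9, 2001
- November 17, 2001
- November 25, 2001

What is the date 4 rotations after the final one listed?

Every event comes 8 days after the last (8, 8, 8).
November 25, 2001 + 8 days = December 3, 2001.
December 3, 2001 + 8 days = December 11, 2001.
December 11, 2001 + 8 days = December 19, 2001.
December 19, 2001 + 8 days = December 27, 2001.

December 27, 2001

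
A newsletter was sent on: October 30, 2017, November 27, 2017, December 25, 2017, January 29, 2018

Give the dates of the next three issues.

February 26, 2018; March 26, 2018; April 30, 2018

Every date is a Monday; gaps 28, 28, 35 days.
Each is the last Monday of its month (at least one falls on the 29th or later, ruling out '4th Monday').
February 2018 ends with Monday February 26, 2018.
Last Monday of March 2018: March 26, 2018.
April 2018 ends with Monday April 30, 2018.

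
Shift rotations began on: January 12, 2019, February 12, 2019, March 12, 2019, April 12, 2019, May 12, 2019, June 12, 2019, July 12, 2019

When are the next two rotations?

August 12, 2019; September 12, 2019

Each date is the 12th; the gaps (31, 28, 31, 30, 31, 30) track the month lengths.
The rule is the 12th of each month.
August 2019: August 12, 2019.
Next: September 2019 → September 12, 2019.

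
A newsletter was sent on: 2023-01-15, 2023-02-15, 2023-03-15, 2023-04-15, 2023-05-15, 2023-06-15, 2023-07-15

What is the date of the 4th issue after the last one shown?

2023-11-15

The day-of-month is always 15 (31, 28, 31, 30, 31, 30 days between events).
So this recurs on the 15th of each month.
August 2023: 2023-08-15.
September 2023: 2023-09-15.
Next: October 2023 → 2023-10-15.
Next: November 2023 → 2023-11-15.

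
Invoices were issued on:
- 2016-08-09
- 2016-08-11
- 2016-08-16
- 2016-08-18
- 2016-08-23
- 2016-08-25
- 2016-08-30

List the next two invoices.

2016-09-01, 2016-09-06

The gap pattern 2, 5, 2, 5, 2, 5 repeats every 2 events.
These are the Tuesdays and Thursdays of each week.
Next Thursday: 2016-09-01.
The following Tuesday is 2016-09-06.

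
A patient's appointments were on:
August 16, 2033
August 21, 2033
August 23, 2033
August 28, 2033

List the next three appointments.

August 30, 2033; September 4, 2033; September 6, 2033

Gaps: 5, 2, 5 days — not constant, but cyclic with period 2.
The events fall on every Tuesday and Sunday.
The following Tuesday is August 30, 2033.
The following Sunday is September 4, 2033.
The following Tuesday is September 6, 2033.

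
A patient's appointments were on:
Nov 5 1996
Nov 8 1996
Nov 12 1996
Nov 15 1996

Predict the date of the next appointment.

Nov 19 1996

Gaps: 3, 4, 3 days — not constant, but cyclic with period 2.
The events fall on every Tuesday and Friday.
The following Tuesday is Nov 19 1996.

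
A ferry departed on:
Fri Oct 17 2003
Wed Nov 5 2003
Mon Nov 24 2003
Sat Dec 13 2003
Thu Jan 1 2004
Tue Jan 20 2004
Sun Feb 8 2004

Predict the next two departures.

Fri Feb 27 2004, Wed Mar 17 2004

Every event comes 19 days after the last (19, 19, 19, 19, 19, 19).
Sun Feb 8 2004 + 19 days = Fri Feb 27 2004.
Fri Feb 27 2004 + 19 days = Wed Mar 17 2004.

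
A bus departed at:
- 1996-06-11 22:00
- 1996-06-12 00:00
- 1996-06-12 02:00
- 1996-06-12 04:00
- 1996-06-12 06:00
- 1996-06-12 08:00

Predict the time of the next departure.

The interval is a steady 2 hours (2, 2, 2, 2, 2).
1996-06-12 08:00 + 2 h = 1996-06-12 10:00.

1996-06-12 10:00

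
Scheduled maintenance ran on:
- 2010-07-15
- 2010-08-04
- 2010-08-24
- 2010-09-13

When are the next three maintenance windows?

2010-10-03, 2010-10-23, 2010-11-12

Gaps between consecutive events: 20, 20, 20 days — a constant 20-day interval.
2010-09-13 + 20 days = 2010-10-03.
2010-10-03 + 20 days = 2010-10-23.
2010-10-23 + 20 days = 2010-11-12.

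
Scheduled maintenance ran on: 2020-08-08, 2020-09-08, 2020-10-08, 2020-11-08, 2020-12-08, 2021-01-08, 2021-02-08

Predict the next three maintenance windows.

2021-03-08, 2021-04-08, 2021-05-08

The day-of-month is always 8 (31, 30, 31, 30, 31, 31 days between events).
So this recurs on the 8th of each month.
March 2021: 2021-03-08.
Next: April 2021 → 2021-04-08.
Next: May 2021 → 2021-05-08.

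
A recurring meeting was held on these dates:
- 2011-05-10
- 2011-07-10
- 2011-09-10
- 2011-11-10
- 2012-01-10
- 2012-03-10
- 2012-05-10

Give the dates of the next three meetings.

2012-07-10, 2012-09-10, 2012-11-10

The day-of-month is always 10 (61, 62, 61, 61, 60, 61 days between events).
So this recurs on the 10th of every 2 months.
Next: July 2012 → 2012-07-10.
Next: September 2012 → 2012-09-10.
November 2012: 2012-11-10.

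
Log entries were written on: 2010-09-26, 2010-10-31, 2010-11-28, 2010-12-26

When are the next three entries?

Every date is a Sunday; gaps 35, 28, 28 days.
Each is the last Sunday of its month (at least one falls on the 29th or later, ruling out '4th Sunday').
January 2011 ends with Sunday 2011-01-30.
Last Sunday of February 2011: 2011-02-27.
March 2011 ends with Sunday 2011-03-27.

2011-01-30, 2011-02-27, 2011-03-27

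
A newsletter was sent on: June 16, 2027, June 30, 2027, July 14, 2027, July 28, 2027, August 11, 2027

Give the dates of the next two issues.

August 25, 2027; September 8, 2027

Every event comes 14 days after the last (14, 14, 14, 14).
August 11, 2027 + 14 days = August 25, 2027.
August 25, 2027 + 14 days = September 8, 2027.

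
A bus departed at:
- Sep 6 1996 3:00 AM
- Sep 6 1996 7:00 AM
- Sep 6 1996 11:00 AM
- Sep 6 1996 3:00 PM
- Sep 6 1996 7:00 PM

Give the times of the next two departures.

Sep 6 1996 11:00 PM, Sep 7 1996 3:00 AM

Spacing: 4, 4, 4, 4 h — constant 4 h.
Sep 6 1996 7:00 PM + 4 h = Sep 6 1996 11:00 PM.
Sep 6 1996 11:00 PM + 4 h = Sep 7 1996 3:00 AM.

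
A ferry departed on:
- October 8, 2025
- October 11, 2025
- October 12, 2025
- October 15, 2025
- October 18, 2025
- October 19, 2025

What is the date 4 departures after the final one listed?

The gap pattern 3, 1, 3, 3, 1 repeats every 3 events.
These are the Wednesdays, Saturdays and Sundays of each week.
The following Wednesday is October 22, 2025.
The following Saturday is October 25, 2025.
Next Sunday: October 26, 2025.
The following Wednesday is October 29, 2025.

October 29, 2025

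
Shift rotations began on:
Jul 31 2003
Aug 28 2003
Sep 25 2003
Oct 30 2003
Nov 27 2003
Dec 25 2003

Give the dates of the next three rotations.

Jan 29 2004, Feb 26 2004, Mar 25 2004

These are Thursdays with 28, 28, 35, 28, 28-day gaps.
Each is the final Thursday of its month — Jul 31 2003 is past the 28th, so '4th Thursday' doesn't fit.
Last Thursday of January 2004: Jan 29 2004.
February 2004 ends with Thursday Feb 26 2004.
Last Thursday of March 2004: Mar 25 2004.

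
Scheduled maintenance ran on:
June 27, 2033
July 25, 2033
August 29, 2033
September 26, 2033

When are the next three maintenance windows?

Every date is a Monday; gaps 28, 35, 28 days.
Each is the last Monday of its month (at least one falls on the 29th or later, ruling out '4th Monday').
October 2033 ends with Monday October 31, 2033.
November 2033 ends with Monday November 28, 2033.
Last Monday of December 2033: December 26, 2033.

October 31, 2033; November 28, 2033; December 26, 2033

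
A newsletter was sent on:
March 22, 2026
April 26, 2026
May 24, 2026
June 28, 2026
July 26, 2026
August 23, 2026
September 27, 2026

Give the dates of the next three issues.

October 25, 2026; November 22, 2026; December 27, 2026

These are Sundays at 28- or 35-day spacing (35, 28, 35, 28, 28, 35).
The pattern: 4th Sunday of the month.
October 2026 — 4th Sunday is October 25, 2026.
4th Sunday of November 2026: November 22, 2026.
4th Sunday of December 2026: December 27, 2026.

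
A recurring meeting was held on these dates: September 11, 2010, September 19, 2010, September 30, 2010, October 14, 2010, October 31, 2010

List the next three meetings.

November 20, 2010; December 13, 2010; January 8, 2011

Gaps: 8, 11, 14, 17 days — each gap is 3 larger than the previous one.
Next gap: 20 days. October 31, 2010 + 20 days = November 20, 2010.
Next gap: 23 days. November 20, 2010 + 23 days = December 13, 2010.
Next gap: 26 days. December 13, 2010 + 26 days = January 8, 2011.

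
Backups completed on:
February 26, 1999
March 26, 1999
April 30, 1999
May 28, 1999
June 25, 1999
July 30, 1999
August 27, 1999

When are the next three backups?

These are Fridays with 28, 35, 28, 28, 35, 28-day gaps.
Each is the final Friday of its month — April 30, 1999 is past the 28th, so '4th Friday' doesn't fit.
Last Friday of September 1999: September 24, 1999.
October 1999 ends with Friday October 29, 1999.
November 1999 ends with Friday November 26, 1999.

September 24, 1999; October 29, 1999; November 26, 1999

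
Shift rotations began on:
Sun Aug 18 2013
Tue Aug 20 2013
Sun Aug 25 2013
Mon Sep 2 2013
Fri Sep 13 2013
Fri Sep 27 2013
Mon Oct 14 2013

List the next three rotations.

The spacing grows by 3 each time: 2, 5, 8, 11, 14, 17 days.
Next gap: 20 days. Mon Oct 14 2013 + 20 days = Sun Nov 3 2013.
Next gap: 23 days. Sun Nov 3 2013 + 23 days = Tue Nov 26 2013.
Next gap: 26 days. Tue Nov 26 2013 + 26 days = Sun Dec 22 2013.

Sun Nov 3 2013, Tue Nov 26 2013, Sun Dec 22 2013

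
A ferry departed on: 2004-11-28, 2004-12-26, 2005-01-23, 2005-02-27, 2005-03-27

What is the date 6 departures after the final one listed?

Gaps: 28, 28, 35, 28 days — a mix of 28 and 35. Every date is a Sunday.
Each is the 4th Sunday of its month.
4th Sunday of April 2005: 2005-04-24.
4th Sunday of May 2005: 2005-05-22.
4th Sunday of June 2005: 2005-06-26.
4th Sunday of July 2005: 2005-07-24.
August 2005 — 4th Sunday is 2005-08-28.
4th Sunday of September 2005: 2005-09-25.

2005-09-25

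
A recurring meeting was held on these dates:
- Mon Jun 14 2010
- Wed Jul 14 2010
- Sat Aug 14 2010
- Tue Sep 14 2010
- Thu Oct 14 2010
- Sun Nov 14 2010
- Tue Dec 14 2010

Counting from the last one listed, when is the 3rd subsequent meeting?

Mon Mar 14 2011

Each date is the 14th; the gaps (30, 31, 31, 30, 31, 30) track the month lengths.
The rule is the 14th of each month.
January 2011: Fri Jan 14 2011.
Next: February 2011 → Mon Feb 14 2011.
Next: March 2011 → Mon Mar 14 2011.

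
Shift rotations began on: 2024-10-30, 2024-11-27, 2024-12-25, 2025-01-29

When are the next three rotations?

These are Wednesdays with 28, 28, 35-day gaps.
Each is the final Wednesday of its month — 2024-10-30 is past the 28th, so '4th Wednesday' doesn't fit.
February 2025 ends with Wednesday 2025-02-26.
Last Wednesday of March 2025: 2025-03-26.
April 2025 ends with Wednesday 2025-04-30.

2025-02-26, 2025-03-26, 2025-04-30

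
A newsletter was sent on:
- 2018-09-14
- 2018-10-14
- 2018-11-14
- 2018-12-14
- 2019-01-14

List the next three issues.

Each date is the 14th; the gaps (30, 31, 30, 31) track the month lengths.
The rule is the 14th of each month.
February 2019: 2019-02-14.
Next: March 2019 → 2019-03-14.
April 2019: 2019-04-14.

2019-02-14, 2019-03-14, 2019-04-14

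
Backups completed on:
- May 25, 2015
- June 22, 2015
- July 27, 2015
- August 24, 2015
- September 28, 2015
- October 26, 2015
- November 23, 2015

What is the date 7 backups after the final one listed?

Gaps: 28, 35, 28, 35, 28, 28 days — a mix of 28 and 35. Every date is a Monday.
Each is the 4th Monday of its month.
4th Monday of December 2015: December 28, 2015.
January 2016 — 4th Monday is January 25, 2016.
February 2016 — 4th Monday is February 22, 2016.
4th Monday of March 2016: March 28, 2016.
4th Monday of April 2016: April 25, 2016.
May 2016 — 4th Monday is May 23, 2016.
4th Monday of June 2016: June 27, 2016.

June 27, 2016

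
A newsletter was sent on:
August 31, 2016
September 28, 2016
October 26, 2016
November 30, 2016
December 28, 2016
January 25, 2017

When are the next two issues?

February 22, 2017; March 29, 2017

All Wednesdays; the gaps (28, 28, 35, 28, 28) vary with month length.
This is the last Wednesday of each month.
February 2017 ends with Wednesday February 22, 2017.
Last Wednesday of March 2017: March 29, 2017.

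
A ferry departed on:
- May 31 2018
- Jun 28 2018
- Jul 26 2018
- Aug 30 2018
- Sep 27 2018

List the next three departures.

Every date is a Thursday; gaps 28, 28, 35, 28 days.
Each is the last Thursday of its month (at least one falls on the 29th or later, ruling out '4th Thursday').
October 2018 ends with Thursday Oct 25 2018.
November 2018 ends with Thursday Nov 29 2018.
Last Thursday of December 2018: Dec 27 2018.

Oct 25 2018, Nov 29 2018, Dec 27 2018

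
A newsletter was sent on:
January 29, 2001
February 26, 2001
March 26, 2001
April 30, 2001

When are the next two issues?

Every date is a Monday; gaps 28, 28, 35 days.
Each is the last Monday of its month (at least one falls on the 29th or later, ruling out '4th Monday').
May 2001 ends with Monday May 28, 2001.
Last Monday of June 2001: June 25, 2001.

May 28, 2001; June 25, 2001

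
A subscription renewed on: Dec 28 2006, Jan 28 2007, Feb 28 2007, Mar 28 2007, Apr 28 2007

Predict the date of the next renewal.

May 28 2007

Each date is the 28th; the gaps (31, 31, 28, 31) track the month lengths.
The rule is the 28th of each month.
May 2007: May 28 2007.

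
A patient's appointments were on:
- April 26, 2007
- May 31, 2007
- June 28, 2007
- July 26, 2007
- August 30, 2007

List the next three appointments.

September 27, 2007; October 25, 2007; November 29, 2007

Every date is a Thursday; gaps 35, 28, 28, 35 days.
Each is the last Thursday of its month (at least one falls on the 29th or later, ruling out '4th Thursday').
September 2007 ends with Thursday September 27, 2007.
October 2007 ends with Thursday October 25, 2007.
November 2007 ends with Thursday November 29, 2007.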